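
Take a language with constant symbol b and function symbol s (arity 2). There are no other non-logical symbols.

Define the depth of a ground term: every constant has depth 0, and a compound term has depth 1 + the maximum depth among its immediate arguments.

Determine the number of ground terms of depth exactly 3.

Count level by level. With function symbols s/2, the terms of depth ≤ k are the 1 constant together with each function applied to depth-≤(k−1) tuples, so N_k = 1 + N_{k-1}^2.
N_0 = 1
N_1 = 1 + 1^2 = 2
N_2 = 1 + 2^2 = 5
N_3 = 1 + 5^2 = 26
Terms of depth exactly 3: N_3 − N_2 = 26 − 5 = 21.

21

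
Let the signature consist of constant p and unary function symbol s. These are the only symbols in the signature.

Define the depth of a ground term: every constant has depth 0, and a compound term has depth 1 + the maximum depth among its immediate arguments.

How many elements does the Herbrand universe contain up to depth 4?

Let N_k = |{terms of depth ≤ k}|. Then N_0 = 1 and N_k = 1 + N_{k-1} for k ≥ 1 (one summand per function symbol, arity giving the exponent).
N_0 = 1
N_1 = 1 + 1 = 2
N_2 = 1 + 2 = 3
N_3 = 1 + 3 = 4
N_4 = 1 + 4 = 5
Explicitly: p, s(p), s(s(p)), s(s(s(p))), s(s(s(s(p)))).

5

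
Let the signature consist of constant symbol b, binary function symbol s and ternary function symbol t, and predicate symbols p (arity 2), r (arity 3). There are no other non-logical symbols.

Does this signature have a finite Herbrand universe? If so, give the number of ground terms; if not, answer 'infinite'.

infinite

The signature has at least one function symbol (s, arity 2) and at least one constant (b).
Iterating s gives infinitely many distinct ground terms: b, s(b, b), s(s(b, b), s(b, b)), ...
So the Herbrand universe is infinite.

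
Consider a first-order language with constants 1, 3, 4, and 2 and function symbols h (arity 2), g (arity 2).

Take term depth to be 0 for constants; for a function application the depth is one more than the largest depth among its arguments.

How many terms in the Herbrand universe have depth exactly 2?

2560

Count level by level. With function symbols h/2, g/2, the terms of depth ≤ k are the 4 constants together with each function applied to depth-≤(k−1) tuples, so N_k = 4 + N_{k-1}^2 + N_{k-1}^2.
N_0 = 4
N_1 = 4 + 4^2 + 4^2 = 36
N_2 = 4 + 36^2 + 36^2 = 2596
Terms of depth exactly 2: N_2 − N_1 = 2596 − 36 = 2560.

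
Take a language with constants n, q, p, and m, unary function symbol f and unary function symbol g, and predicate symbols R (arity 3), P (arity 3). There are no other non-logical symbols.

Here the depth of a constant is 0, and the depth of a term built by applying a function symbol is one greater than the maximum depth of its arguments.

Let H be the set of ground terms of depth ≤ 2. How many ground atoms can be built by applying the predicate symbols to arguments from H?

43904

First count ground terms of depth ≤ 2.
Count level by level. With function symbols f/1, g/1, the terms of depth ≤ k are the 4 constants together with each function applied to depth-≤(k−1) tuples, so N_k = 4 + N_{k-1} + N_{k-1}.
N_0 = 4
N_1 = 4 + 4 + 4 = 12
N_2 = 4 + 12 + 12 = 28
So |H| = 28.
Each predicate of arity r yields |H|^r ground atoms (one per choice of an r-tuple from H):
  R: 28^3 = 21952;  P: 28^3 = 21952
Total ground atoms: 21952 + 21952 = 43904.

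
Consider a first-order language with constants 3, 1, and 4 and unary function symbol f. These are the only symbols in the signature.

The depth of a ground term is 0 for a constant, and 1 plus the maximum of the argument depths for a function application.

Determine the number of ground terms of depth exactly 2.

If N_k denotes the number of depth-≤k ground terms, the 3 constants give N_0 = 3, and each function symbol of arity r contributes N_{k-1}^r new terms at level k: N_k = 3 + N_{k-1}.
N_0 = 3
N_1 = 3 + 3 = 6
N_2 = 3 + 6 = 9
Terms of depth exactly 2: N_2 − N_1 = 9 − 6 = 3.

3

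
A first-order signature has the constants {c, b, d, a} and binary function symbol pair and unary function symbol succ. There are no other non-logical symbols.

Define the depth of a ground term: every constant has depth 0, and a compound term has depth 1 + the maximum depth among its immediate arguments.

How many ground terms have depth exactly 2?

Let N_k count ground terms of depth at most k. Each non-constant term of depth ≤ k is some function symbol applied to depth-≤(k−1) arguments, giving N_k = 4 + N_{k-1}^2 + N_{k-1}.
N_0 = 4
N_1 = 4 + 4^2 + 4 = 24
N_2 = 4 + 24^2 + 24 = 604
Terms of depth exactly 2: N_2 − N_1 = 604 − 24 = 580.

580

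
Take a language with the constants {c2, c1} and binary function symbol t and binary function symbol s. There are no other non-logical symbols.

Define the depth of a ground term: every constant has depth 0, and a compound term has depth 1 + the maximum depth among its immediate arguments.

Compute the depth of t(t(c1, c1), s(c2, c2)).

2

depth(t(c1, c1)) = 1 + max(0, 0) = 1
depth(s(c2, c2)) = 1 + max(0, 0) = 1
depth(t(t(c1, c1), s(c2, c2))) = 1 + max(1, 1) = 2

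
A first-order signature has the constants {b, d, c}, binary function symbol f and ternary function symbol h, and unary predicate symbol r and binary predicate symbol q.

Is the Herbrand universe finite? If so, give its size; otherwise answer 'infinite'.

The signature has at least one function symbol (f, arity 2) and at least one constant (b).
Iterating f gives infinitely many distinct ground terms: b, f(b, b), f(f(b, b), f(b, b)), ...
So the Herbrand universe is infinite.

infinite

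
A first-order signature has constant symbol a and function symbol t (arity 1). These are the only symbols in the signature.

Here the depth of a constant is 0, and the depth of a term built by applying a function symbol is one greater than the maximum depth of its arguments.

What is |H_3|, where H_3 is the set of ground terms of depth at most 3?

Let N_k count ground terms of depth at most k. Each non-constant term of depth ≤ k is some function symbol applied to depth-≤(k−1) arguments, giving N_k = 1 + N_{k-1}.
N_0 = 1
N_1 = 1 + 1 = 2
N_2 = 1 + 2 = 3
N_3 = 1 + 3 = 4

4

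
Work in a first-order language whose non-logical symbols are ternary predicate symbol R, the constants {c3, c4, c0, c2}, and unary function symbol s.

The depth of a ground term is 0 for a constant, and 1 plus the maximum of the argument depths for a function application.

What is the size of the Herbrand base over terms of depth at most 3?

First count ground terms of depth ≤ 3.
Let N_k count ground terms of depth at most k. Each non-constant term of depth ≤ k is some function symbol applied to depth-≤(k−1) arguments, giving N_k = 4 + N_{k-1}.
N_0 = 4
N_1 = 4 + 4 = 8
N_2 = 4 + 8 = 12
N_3 = 4 + 12 = 16
So |H| = 16.
Each predicate of arity r yields |H|^r ground atoms (one per choice of an r-tuple from H):
  R: 16^3 = 4096
Total ground atoms: 4096.

4096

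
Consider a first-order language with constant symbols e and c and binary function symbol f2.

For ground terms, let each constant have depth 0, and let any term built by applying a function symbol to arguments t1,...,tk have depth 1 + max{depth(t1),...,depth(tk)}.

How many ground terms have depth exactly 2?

Let N_k = |{terms of depth ≤ k}|. Then N_0 = 2 and N_k = 2 + N_{k-1}^2 for k ≥ 1 (one summand per function symbol, arity giving the exponent).
N_0 = 2
N_1 = 2 + 2^2 = 6
N_2 = 2 + 6^2 = 38
Terms of depth exactly 2: N_2 − N_1 = 38 − 6 = 32.

32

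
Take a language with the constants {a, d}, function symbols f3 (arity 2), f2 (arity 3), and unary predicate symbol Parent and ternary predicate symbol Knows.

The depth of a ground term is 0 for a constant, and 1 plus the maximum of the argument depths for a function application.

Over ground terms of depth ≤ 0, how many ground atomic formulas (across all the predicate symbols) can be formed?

First count ground terms of depth ≤ 0.
Let N_k = |{terms of depth ≤ k}|. Then N_0 = 2 and N_k = 2 + N_{k-1}^2 + N_{k-1}^3 for k ≥ 1 (one summand per function symbol, arity giving the exponent).
N_0 = 2
Explicitly: a, d.
So |H| = 2.
For each predicate symbol, the number of ground atoms is |H| raised to its arity; summing:
  Parent: 2;  Knows: 2^3 = 8
Total ground atoms: 2 + 8 = 10.

10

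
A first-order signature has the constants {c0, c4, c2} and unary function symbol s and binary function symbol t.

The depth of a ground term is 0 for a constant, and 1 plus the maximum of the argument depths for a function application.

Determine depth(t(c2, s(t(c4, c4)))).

3

depth(t(c4, c4)) = 1 + max(0, 0) = 1
depth(s(t(c4, c4))) = 1 + depth(t(c4, c4)) = 1 + 1 = 2
depth(t(c2, s(t(c4, c4)))) = 1 + max(0, 2) = 3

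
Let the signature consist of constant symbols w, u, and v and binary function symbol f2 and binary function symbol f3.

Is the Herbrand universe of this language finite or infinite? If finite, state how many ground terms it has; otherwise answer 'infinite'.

infinite

The signature has at least one function symbol (f2, arity 2) and at least one constant (w).
Iterating f2 gives infinitely many distinct ground terms: w, f2(w, w), f2(f2(w, w), f2(w, w)), ...
So the Herbrand universe is infinite.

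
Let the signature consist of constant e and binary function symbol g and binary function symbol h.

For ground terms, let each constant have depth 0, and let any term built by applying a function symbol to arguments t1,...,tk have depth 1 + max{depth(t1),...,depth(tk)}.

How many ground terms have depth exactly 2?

16

Let N_k = |{terms of depth ≤ k}|. Then N_0 = 1 and N_k = 1 + N_{k-1}^2 + N_{k-1}^2 for k ≥ 1 (one summand per function symbol, arity giving the exponent).
N_0 = 1
N_1 = 1 + 1^2 + 1^2 = 3
N_2 = 1 + 3^2 + 3^2 = 19
Terms of depth exactly 2: N_2 − N_1 = 19 − 3 = 16.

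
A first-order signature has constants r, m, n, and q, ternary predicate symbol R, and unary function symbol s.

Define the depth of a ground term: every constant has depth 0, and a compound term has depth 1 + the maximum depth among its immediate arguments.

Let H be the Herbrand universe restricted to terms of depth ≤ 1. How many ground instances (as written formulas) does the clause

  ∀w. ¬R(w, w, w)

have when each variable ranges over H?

8

Ground terms of depth ≤ 1:
  Write N_k for the number of ground terms of depth ≤ k. A term of depth ≤ k is either a constant or a function symbol applied to arguments of depth ≤ k−1, so N_k = 4 + N_{k-1}.
  N_0 = 4
  N_1 = 4 + 4 = 8
So there are 8 ground terms available for substitution.
The variable w ranges independently over the available ground terms, and distinct assignments produce distinct instances.
Number of ground instances = 8.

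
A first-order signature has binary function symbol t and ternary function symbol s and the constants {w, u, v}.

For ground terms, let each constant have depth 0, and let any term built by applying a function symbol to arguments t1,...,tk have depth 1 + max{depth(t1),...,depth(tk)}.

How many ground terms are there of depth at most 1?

Write N_k for the number of ground terms of depth ≤ k. A term of depth ≤ k is either a constant or a function symbol applied to arguments of depth ≤ k−1, so N_k = 3 + N_{k-1}^2 + N_{k-1}^3.
N_0 = 3
N_1 = 3 + 3^2 + 3^3 = 39

39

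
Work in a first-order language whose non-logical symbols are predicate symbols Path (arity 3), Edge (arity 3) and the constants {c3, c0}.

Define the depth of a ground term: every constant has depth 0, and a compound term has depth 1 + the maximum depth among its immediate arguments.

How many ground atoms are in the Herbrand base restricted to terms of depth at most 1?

First count ground terms of depth ≤ 1.
With no function symbols every ground term is a constant, so there are exactly 2 ground terms at every depth bound.
N_0 = 2
N_1 = 2
So |H| = 2.
A ground atom is a predicate applied to a tuple of terms from H, so the count is the sum over predicates of |H|^arity:
  Path: 2^3 = 8;  Edge: 2^3 = 8
Total ground atoms: 8 + 8 = 16.

16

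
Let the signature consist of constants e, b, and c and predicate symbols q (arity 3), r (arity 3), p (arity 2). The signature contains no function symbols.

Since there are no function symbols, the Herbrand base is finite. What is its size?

With no function symbols, the Herbrand universe is just the 3 constants.
Ground atoms per predicate: q: 3^3 = 27, r: 3^3 = 27, p: 3^2 = 9.
Herbrand base size = 27 + 27 + 9 = 63.

63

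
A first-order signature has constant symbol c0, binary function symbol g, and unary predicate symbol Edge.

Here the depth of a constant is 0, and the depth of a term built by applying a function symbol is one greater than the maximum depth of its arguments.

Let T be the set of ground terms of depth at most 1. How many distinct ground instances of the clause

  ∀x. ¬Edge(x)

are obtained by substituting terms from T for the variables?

Ground terms of depth ≤ 1:
  Let N_k = |{terms of depth ≤ k}|. Then N_0 = 1 and N_k = 1 + N_{k-1}^2 for k ≥ 1 (one summand per function symbol, arity giving the exponent).
  N_0 = 1
  N_1 = 1 + 1^2 = 2
So there are 2 ground terms available for substitution.
The variable x ranges independently over the available ground terms, and distinct assignments produce distinct instances.
Number of ground instances = 2.

2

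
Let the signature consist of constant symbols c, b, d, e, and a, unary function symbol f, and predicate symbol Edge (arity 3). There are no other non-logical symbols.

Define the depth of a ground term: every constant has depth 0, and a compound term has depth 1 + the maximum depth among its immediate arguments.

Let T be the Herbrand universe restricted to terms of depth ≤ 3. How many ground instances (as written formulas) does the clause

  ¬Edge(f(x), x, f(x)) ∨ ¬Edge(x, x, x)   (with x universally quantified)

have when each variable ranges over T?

20

Ground terms of depth ≤ 3:
  Write N_k for the number of ground terms of depth ≤ k. A term of depth ≤ k is either a constant or a function symbol applied to arguments of depth ≤ k−1, so N_k = 5 + N_{k-1}.
  N_0 = 5
  N_1 = 5 + 5 = 10
  N_2 = 5 + 10 = 15
  N_3 = 5 + 15 = 20
So there are 20 ground terms available for substitution.
There is 1 variable to instantiate (x),  occurring in at least one literal, so different choices give different ground instances.
Number of ground instances = 20.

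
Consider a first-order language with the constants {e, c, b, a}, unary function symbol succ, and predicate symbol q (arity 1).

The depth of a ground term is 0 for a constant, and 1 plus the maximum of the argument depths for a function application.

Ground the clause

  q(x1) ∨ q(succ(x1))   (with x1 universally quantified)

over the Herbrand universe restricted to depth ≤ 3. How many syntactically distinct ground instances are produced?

Ground terms of depth ≤ 3:
  Let N_k count ground terms of depth at most k. Each non-constant term of depth ≤ k is some function symbol applied to depth-≤(k−1) arguments, giving N_k = 4 + N_{k-1}.
  N_0 = 4
  N_1 = 4 + 4 = 8
  N_2 = 4 + 8 = 12
  N_3 = 4 + 12 = 16
So there are 16 ground terms available for substitution.
There is 1 variable to instantiate (x1),  occurring in at least one literal, so different choices give different ground instances.
Number of ground instances = 16.

16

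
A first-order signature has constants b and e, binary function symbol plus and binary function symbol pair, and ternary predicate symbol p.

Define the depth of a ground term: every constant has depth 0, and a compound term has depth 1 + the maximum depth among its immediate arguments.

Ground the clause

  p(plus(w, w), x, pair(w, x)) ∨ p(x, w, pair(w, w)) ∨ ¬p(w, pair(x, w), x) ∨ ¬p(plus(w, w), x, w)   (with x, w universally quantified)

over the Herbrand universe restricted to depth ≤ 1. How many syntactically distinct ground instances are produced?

Ground terms of depth ≤ 1:
  Let N_k = |{terms of depth ≤ k}|. Then N_0 = 2 and N_k = 2 + N_{k-1}^2 + N_{k-1}^2 for k ≥ 1 (one summand per function symbol, arity giving the exponent).
  N_0 = 2
  N_1 = 2 + 2^2 + 2^2 = 10
  Explicitly: b, e, plus(b, b), plus(b, e), plus(e, b), plus(e, e), pair(b, b), pair(b, e), pair(e, b), pair(e, e).
So there are 10 ground terms available for substitution.
There are 2 variables to instantiate (x, w), each occurring in at least one literal, so different choices give different ground instances.
Number of ground instances = 10^2 = 100.

100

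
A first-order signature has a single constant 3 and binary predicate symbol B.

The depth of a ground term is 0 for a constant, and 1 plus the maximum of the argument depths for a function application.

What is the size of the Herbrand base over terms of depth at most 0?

First count ground terms of depth ≤ 0.
With no function symbols every ground term is a constant, so there is exactly 1 ground term at every depth bound.
N_0 = 1
So |H| = 1.
Ground atoms are formed by filling each argument slot of a predicate with a term from H, so an r-ary predicate gives |H|^r atoms:
  B: 1^2 = 1
Total ground atoms: 1.

1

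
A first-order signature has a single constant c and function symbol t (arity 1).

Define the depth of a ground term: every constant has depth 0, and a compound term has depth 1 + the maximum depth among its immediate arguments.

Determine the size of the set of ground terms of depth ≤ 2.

3

Write N_k for the number of ground terms of depth ≤ k. A term of depth ≤ k is either a constant or a function symbol applied to arguments of depth ≤ k−1, so N_k = 1 + N_{k-1}.
N_0 = 1
N_1 = 1 + 1 = 2
N_2 = 1 + 2 = 3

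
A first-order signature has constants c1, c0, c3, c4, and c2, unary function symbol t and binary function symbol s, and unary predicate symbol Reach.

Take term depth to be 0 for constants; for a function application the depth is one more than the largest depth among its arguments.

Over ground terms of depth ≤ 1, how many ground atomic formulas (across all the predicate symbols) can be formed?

35

First count ground terms of depth ≤ 1.
Write N_k for the number of ground terms of depth ≤ k. A term of depth ≤ k is either a constant or a function symbol applied to arguments of depth ≤ k−1, so N_k = 5 + N_{k-1} + N_{k-1}^2.
N_0 = 5
N_1 = 5 + 5 + 5^2 = 35
So |H| = 35.
Each predicate of arity r yields |H|^r ground atoms (one per choice of an r-tuple from H):
  Reach: 35
Total ground atoms: 35.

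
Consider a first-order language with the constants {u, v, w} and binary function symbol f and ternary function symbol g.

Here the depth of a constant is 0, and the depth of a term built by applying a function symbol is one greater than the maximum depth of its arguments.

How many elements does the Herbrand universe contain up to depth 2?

60843

Let N_k = |{terms of depth ≤ k}|. Then N_0 = 3 and N_k = 3 + N_{k-1}^2 + N_{k-1}^3 for k ≥ 1 (one summand per function symbol, arity giving the exponent).
N_0 = 3
N_1 = 3 + 3^2 + 3^3 = 39
N_2 = 3 + 39^2 + 39^3 = 60843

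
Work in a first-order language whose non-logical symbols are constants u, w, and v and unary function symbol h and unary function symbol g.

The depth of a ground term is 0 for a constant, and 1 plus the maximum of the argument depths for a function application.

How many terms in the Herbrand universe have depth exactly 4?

48

Write N_k for the number of ground terms of depth ≤ k. A term of depth ≤ k is either a constant or a function symbol applied to arguments of depth ≤ k−1, so N_k = 3 + N_{k-1} + N_{k-1}.
N_0 = 3
N_1 = 3 + 3 + 3 = 9
N_2 = 3 + 9 + 9 = 21
N_3 = 3 + 21 + 21 = 45
N_4 = 3 + 45 + 45 = 93
Terms of depth exactly 4: N_4 − N_3 = 93 − 45 = 48.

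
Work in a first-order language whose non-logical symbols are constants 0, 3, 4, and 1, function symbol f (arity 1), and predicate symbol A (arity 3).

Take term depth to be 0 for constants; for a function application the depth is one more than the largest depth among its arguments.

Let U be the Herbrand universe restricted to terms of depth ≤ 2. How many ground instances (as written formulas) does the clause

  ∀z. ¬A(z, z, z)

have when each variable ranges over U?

Ground terms of depth ≤ 2:
  Count level by level. With function symbols f/1, the terms of depth ≤ k are the 4 constants together with each function applied to depth-≤(k−1) tuples, so N_k = 4 + N_{k-1}.
  N_0 = 4
  N_1 = 4 + 4 = 8
  N_2 = 4 + 8 = 12
So there are 12 ground terms available for substitution.
The body mentions the single quantified variable z; since ground terms form a free algebra, no two substitutions collapse to the same formula.
Number of ground instances = 12.

12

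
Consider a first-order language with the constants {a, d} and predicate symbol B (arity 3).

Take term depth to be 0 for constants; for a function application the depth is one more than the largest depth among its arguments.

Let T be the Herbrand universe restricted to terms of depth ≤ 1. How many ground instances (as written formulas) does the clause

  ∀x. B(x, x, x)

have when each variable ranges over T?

2

Ground terms of depth ≤ 1:
  With no function symbols every ground term is a constant, so there are exactly 2 ground terms at every depth bound.
  N_0 = 2
  N_1 = 2
  Explicitly: a, d.
So there are 2 ground terms available for substitution.
The variable x ranges independently over the available ground terms, and distinct assignments produce distinct instances.
Number of ground instances = 2.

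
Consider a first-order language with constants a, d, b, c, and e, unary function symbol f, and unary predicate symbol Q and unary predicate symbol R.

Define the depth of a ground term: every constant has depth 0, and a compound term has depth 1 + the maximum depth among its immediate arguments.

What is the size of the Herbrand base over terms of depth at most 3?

First count ground terms of depth ≤ 3.
If N_k denotes the number of depth-≤k ground terms, the 5 constants give N_0 = 5, and each function symbol of arity r contributes N_{k-1}^r new terms at level k: N_k = 5 + N_{k-1}.
N_0 = 5
N_1 = 5 + 5 = 10
N_2 = 5 + 10 = 15
N_3 = 5 + 15 = 20
So |H| = 20.
A ground atom is a predicate applied to a tuple of terms from H, so the count is the sum over predicates of |H|^arity:
  Q: 20;  R: 20
Total ground atoms: 20 + 20 = 40.

40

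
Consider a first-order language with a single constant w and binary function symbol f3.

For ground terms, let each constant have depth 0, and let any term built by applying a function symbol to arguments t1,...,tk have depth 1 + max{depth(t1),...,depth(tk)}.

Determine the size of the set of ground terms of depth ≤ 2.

5

If N_k denotes the number of depth-≤k ground terms, the 1 constant gives N_0 = 1, and each function symbol of arity r contributes N_{k-1}^r new terms at level k: N_k = 1 + N_{k-1}^2.
N_0 = 1
N_1 = 1 + 1^2 = 2
N_2 = 1 + 2^2 = 5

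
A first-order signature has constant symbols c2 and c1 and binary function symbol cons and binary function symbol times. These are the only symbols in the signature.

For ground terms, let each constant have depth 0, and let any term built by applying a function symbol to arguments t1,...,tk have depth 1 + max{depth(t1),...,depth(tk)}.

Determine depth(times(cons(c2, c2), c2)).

2

depth(cons(c2, c2)) = 1 + max(0, 0) = 1
depth(times(cons(c2, c2), c2)) = 1 + max(1, 0) = 2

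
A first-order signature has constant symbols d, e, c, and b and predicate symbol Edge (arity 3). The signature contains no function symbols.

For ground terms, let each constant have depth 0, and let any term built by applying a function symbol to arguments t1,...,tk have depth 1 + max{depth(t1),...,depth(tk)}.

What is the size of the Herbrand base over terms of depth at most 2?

64

First count ground terms of depth ≤ 2.
With no function symbols every ground term is a constant, so there are exactly 4 ground terms at every depth bound.
N_0 = 4
N_1 = 4
N_2 = 4
Explicitly: d, e, c, b.
So |H| = 4.
Each predicate of arity r yields |H|^r ground atoms (one per choice of an r-tuple from H):
  Edge: 4^3 = 64
Total ground atoms: 64.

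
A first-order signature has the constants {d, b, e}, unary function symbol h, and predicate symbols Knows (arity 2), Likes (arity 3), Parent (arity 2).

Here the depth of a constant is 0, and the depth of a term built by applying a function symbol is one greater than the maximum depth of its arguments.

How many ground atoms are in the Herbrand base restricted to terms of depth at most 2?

891

First count ground terms of depth ≤ 2.
Let N_k count ground terms of depth at most k. Each non-constant term of depth ≤ k is some function symbol applied to depth-≤(k−1) arguments, giving N_k = 3 + N_{k-1}.
N_0 = 3
N_1 = 3 + 3 = 6
N_2 = 3 + 6 = 9
Explicitly: d, b, e, h(d), h(b), h(e), h(h(d)), h(h(b)), h(h(e)).
So |H| = 9.
Each predicate of arity r yields |H|^r ground atoms (one per choice of an r-tuple from H):
  Knows: 9^2 = 81;  Likes: 9^3 = 729;  Parent: 9^2 = 81
Total ground atoms: 81 + 729 + 81 = 891.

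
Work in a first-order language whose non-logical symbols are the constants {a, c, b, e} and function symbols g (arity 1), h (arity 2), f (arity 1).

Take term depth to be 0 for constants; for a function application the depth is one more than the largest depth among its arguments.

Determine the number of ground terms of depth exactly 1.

Let N_k = |{terms of depth ≤ k}|. Then N_0 = 4 and N_k = 4 + N_{k-1} + N_{k-1}^2 + N_{k-1} for k ≥ 1 (one summand per function symbol, arity giving the exponent).
N_0 = 4
N_1 = 4 + 4 + 4^2 + 4 = 28
Terms of depth exactly 1: N_1 − N_0 = 28 − 4 = 24.

24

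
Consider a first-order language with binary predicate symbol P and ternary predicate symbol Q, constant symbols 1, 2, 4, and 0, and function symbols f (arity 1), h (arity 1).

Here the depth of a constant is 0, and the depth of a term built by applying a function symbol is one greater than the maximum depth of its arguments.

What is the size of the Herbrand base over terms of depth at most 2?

First count ground terms of depth ≤ 2.
Count level by level. With function symbols f/1, h/1, the terms of depth ≤ k are the 4 constants together with each function applied to depth-≤(k−1) tuples, so N_k = 4 + N_{k-1} + N_{k-1}.
N_0 = 4
N_1 = 4 + 4 + 4 = 12
N_2 = 4 + 12 + 12 = 28
So |H| = 28.
A ground atom is a predicate applied to a tuple of terms from H, so the count is the sum over predicates of |H|^arity:
  P: 28^2 = 784;  Q: 28^3 = 21952
Total ground atoms: 784 + 21952 = 22736.

22736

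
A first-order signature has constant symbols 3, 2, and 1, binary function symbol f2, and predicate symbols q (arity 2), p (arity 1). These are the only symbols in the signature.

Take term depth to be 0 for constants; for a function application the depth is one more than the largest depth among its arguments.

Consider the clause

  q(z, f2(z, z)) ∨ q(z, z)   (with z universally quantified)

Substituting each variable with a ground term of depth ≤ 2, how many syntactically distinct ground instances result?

Ground terms of depth ≤ 2:
  Let N_k count ground terms of depth at most k. Each non-constant term of depth ≤ k is some function symbol applied to depth-≤(k−1) arguments, giving N_k = 3 + N_{k-1}^2.
  N_0 = 3
  N_1 = 3 + 3^2 = 12
  N_2 = 3 + 12^2 = 147
So there are 147 ground terms available for substitution.
The clause has 1 distinct variable (z), which appears in the body. In the free term algebra distinct substitutions yield syntactically distinct ground instances.
Number of ground instances = 147.

147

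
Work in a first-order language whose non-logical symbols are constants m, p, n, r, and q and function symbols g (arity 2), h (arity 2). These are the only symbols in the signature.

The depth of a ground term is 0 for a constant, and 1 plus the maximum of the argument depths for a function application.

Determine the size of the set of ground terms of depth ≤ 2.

Let N_k count ground terms of depth at most k. Each non-constant term of depth ≤ k is some function symbol applied to depth-≤(k−1) arguments, giving N_k = 5 + N_{k-1}^2 + N_{k-1}^2.
N_0 = 5
N_1 = 5 + 5^2 + 5^2 = 55
N_2 = 5 + 55^2 + 55^2 = 6055

6055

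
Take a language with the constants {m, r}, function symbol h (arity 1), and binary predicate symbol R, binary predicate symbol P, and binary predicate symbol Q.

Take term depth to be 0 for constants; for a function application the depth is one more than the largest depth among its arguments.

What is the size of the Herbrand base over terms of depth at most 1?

First count ground terms of depth ≤ 1.
Count level by level. With function symbols h/1, the terms of depth ≤ k are the 2 constants together with each function applied to depth-≤(k−1) tuples, so N_k = 2 + N_{k-1}.
N_0 = 2
N_1 = 2 + 2 = 4
Explicitly: m, r, h(m), h(r).
So |H| = 4.
Each predicate of arity r yields |H|^r ground atoms (one per choice of an r-tuple from H):
  R: 4^2 = 16;  P: 4^2 = 16;  Q: 4^2 = 16
Total ground atoms: 16 + 16 + 16 = 48.

48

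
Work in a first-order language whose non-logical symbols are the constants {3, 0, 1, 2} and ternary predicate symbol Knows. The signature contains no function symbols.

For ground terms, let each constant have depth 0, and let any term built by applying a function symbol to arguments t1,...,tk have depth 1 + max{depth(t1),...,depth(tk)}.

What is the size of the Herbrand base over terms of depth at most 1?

First count ground terms of depth ≤ 1.
With no function symbols every ground term is a constant, so there are exactly 4 ground terms at every depth bound.
N_0 = 4
N_1 = 4
So |H| = 4.
Ground atoms are formed by filling each argument slot of a predicate with a term from H, so an r-ary predicate gives |H|^r atoms:
  Knows: 4^3 = 64
Total ground atoms: 64.

64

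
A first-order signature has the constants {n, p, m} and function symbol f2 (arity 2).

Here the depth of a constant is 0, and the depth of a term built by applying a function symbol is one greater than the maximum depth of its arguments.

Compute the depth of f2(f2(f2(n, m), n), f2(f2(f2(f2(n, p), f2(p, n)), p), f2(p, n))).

depth(f2(n, m)) = 1 + max(0, 0) = 1
depth(f2(f2(n, m), n)) = 1 + max(1, 0) = 2
depth(f2(n, p)) = 1 + max(0, 0) = 1
depth(f2(p, n)) = 1 + max(0, 0) = 1
depth(f2(f2(n, p), f2(p, n))) = 1 + max(1, 1) = 2
depth(f2(f2(f2(n, p), f2(p, n)), p)) = 1 + max(2, 0) = 3
depth(f2(f2(f2(f2(n, p), f2(p, n)), p), f2(p, n))) = 1 + max(3, 1) = 4
depth(f2(f2(f2(n, m), n), f2(f2(f2(f2(n, p), f2(p, n)), p), f2(p, n)))) = 1 + max(2, 4) = 5

5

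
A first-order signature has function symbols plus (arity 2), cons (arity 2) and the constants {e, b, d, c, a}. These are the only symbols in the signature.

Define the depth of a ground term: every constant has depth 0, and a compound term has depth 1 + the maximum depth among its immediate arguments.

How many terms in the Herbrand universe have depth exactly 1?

50

Write N_k for the number of ground terms of depth ≤ k. A term of depth ≤ k is either a constant or a function symbol applied to arguments of depth ≤ k−1, so N_k = 5 + N_{k-1}^2 + N_{k-1}^2.
N_0 = 5
N_1 = 5 + 5^2 + 5^2 = 55
Terms of depth exactly 1: N_1 − N_0 = 55 − 5 = 50.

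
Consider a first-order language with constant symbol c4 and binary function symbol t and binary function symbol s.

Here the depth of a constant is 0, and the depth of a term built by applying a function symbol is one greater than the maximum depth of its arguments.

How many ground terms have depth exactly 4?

If N_k denotes the number of depth-≤k ground terms, the 1 constant gives N_0 = 1, and each function symbol of arity r contributes N_{k-1}^r new terms at level k: N_k = 1 + N_{k-1}^2 + N_{k-1}^2.
N_0 = 1
N_1 = 1 + 1^2 + 1^2 = 3
N_2 = 1 + 3^2 + 3^2 = 19
N_3 = 1 + 19^2 + 19^2 = 723
N_4 = 1 + 723^2 + 723^2 = 1045459
Terms of depth exactly 4: N_4 − N_3 = 1045459 − 723 = 1044736.

1044736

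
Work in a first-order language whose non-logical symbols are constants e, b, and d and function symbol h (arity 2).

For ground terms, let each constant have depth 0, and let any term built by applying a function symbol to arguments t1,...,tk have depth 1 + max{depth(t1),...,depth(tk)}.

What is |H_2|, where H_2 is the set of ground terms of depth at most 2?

147

Write N_k for the number of ground terms of depth ≤ k. A term of depth ≤ k is either a constant or a function symbol applied to arguments of depth ≤ k−1, so N_k = 3 + N_{k-1}^2.
N_0 = 3
N_1 = 3 + 3^2 = 12
N_2 = 3 + 12^2 = 147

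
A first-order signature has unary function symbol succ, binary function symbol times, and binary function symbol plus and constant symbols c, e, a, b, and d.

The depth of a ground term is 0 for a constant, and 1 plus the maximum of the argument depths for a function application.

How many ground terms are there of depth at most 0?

5

Write N_k for the number of ground terms of depth ≤ k. A term of depth ≤ k is either a constant or a function symbol applied to arguments of depth ≤ k−1, so N_k = 5 + N_{k-1} + N_{k-1}^2 + N_{k-1}^2.
N_0 = 5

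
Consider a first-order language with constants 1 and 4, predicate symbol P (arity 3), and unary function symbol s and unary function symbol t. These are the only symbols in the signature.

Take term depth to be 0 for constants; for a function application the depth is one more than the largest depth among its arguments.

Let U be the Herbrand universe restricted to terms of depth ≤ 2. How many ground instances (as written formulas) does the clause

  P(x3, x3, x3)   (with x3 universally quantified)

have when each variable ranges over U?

14

Ground terms of depth ≤ 2:
  Count level by level. With function symbols s/1, t/1, the terms of depth ≤ k are the 2 constants together with each function applied to depth-≤(k−1) tuples, so N_k = 2 + N_{k-1} + N_{k-1}.
  N_0 = 2
  N_1 = 2 + 2 + 2 = 6
  N_2 = 2 + 6 + 6 = 14
So there are 14 ground terms available for substitution.
The body mentions the single quantified variable x3; since ground terms form a free algebra, no two substitutions collapse to the same formula.
Number of ground instances = 14.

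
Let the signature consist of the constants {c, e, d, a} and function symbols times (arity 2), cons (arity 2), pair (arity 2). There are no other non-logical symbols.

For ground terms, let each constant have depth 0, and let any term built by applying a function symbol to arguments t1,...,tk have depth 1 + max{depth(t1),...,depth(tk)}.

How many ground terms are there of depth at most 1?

Let N_k count ground terms of depth at most k. Each non-constant term of depth ≤ k is some function symbol applied to depth-≤(k−1) arguments, giving N_k = 4 + N_{k-1}^2 + N_{k-1}^2 + N_{k-1}^2.
N_0 = 4
N_1 = 4 + 4^2 + 4^2 + 4^2 = 52

52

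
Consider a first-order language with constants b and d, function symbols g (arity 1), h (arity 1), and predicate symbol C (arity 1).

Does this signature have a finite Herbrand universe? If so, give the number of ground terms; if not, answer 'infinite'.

infinite

The signature has at least one function symbol (g, arity 1) and at least one constant (b).
Iterating g gives infinitely many distinct ground terms: b, g(b), g(g(b)), ...
So the Herbrand universe is infinite.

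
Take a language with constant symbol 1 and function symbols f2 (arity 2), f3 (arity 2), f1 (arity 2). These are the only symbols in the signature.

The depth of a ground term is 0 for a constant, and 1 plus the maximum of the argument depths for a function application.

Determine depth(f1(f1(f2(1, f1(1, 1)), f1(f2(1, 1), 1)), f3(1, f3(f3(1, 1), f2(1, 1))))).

4

depth(f1(1, 1)) = 1 + max(0, 0) = 1
depth(f2(1, f1(1, 1))) = 1 + max(0, 1) = 2
depth(f2(1, 1)) = 1 + max(0, 0) = 1
depth(f1(f2(1, 1), 1)) = 1 + max(1, 0) = 2
depth(f1(f2(1, f1(1, 1)), f1(f2(1, 1), 1))) = 1 + max(2, 2) = 3
depth(f3(1, 1)) = 1 + max(0, 0) = 1
depth(f3(f3(1, 1), f2(1, 1))) = 1 + max(1, 1) = 2
depth(f3(1, f3(f3(1, 1), f2(1, 1)))) = 1 + max(0, 2) = 3
depth(f1(f1(f2(1, f1(1, 1)), f1(f2(1, 1), 1)), f3(1, f3(f3(1, 1), f2(1, 1))))) = 1 + max(3, 3) = 4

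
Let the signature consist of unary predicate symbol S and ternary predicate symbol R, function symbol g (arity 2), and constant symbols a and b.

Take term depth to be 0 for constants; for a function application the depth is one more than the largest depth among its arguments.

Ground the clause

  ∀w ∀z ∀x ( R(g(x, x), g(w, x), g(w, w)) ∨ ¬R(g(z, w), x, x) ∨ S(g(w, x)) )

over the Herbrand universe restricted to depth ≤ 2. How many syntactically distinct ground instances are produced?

54872

Ground terms of depth ≤ 2:
  Let N_k = |{terms of depth ≤ k}|. Then N_0 = 2 and N_k = 2 + N_{k-1}^2 for k ≥ 1 (one summand per function symbol, arity giving the exponent).
  N_0 = 2
  N_1 = 2 + 2^2 = 6
  N_2 = 2 + 6^2 = 38
So there are 38 ground terms available for substitution.
There are 3 variables to instantiate (w, z, x), each occurring in at least one literal, so different choices give different ground instances.
Number of ground instances = 38^3 = 54872.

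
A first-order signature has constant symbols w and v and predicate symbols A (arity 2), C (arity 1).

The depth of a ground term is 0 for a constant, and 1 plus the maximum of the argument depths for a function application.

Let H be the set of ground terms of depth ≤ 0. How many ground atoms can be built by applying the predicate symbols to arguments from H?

First count ground terms of depth ≤ 0.
With no function symbols every ground term is a constant, so there are exactly 2 ground terms at every depth bound.
N_0 = 2
So |H| = 2.
Each predicate of arity r yields |H|^r ground atoms (one per choice of an r-tuple from H):
  A: 2^2 = 4;  C: 2
Total ground atoms: 4 + 2 = 6.

6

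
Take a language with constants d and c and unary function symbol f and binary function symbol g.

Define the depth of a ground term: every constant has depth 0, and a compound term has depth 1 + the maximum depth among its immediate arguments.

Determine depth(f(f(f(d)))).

3

depth(f(d)) = 1 + depth(d) = 1 + 0 = 1
depth(f(f(d))) = 1 + depth(f(d)) = 1 + 1 = 2
depth(f(f(f(d)))) = 1 + depth(f(f(d))) = 1 + 2 = 3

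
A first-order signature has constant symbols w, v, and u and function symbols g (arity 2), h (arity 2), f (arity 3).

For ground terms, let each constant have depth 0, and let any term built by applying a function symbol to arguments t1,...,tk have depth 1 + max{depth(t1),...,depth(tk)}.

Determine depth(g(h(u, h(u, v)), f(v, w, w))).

depth(h(u, v)) = 1 + max(0, 0) = 1
depth(h(u, h(u, v))) = 1 + max(0, 1) = 2
depth(f(v, w, w)) = 1 + max(0, 0, 0) = 1
depth(g(h(u, h(u, v)), f(v, w, w))) = 1 + max(2, 1) = 3

3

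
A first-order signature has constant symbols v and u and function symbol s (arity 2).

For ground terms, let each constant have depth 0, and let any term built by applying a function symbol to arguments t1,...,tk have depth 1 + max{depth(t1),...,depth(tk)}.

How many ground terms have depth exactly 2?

32

If N_k denotes the number of depth-≤k ground terms, the 2 constants give N_0 = 2, and each function symbol of arity r contributes N_{k-1}^r new terms at level k: N_k = 2 + N_{k-1}^2.
N_0 = 2
N_1 = 2 + 2^2 = 6
N_2 = 2 + 6^2 = 38
Terms of depth exactly 2: N_2 − N_1 = 38 − 6 = 32.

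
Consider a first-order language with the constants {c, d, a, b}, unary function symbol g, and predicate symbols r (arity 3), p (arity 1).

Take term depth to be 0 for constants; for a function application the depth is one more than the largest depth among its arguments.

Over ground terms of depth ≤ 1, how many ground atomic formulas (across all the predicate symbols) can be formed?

First count ground terms of depth ≤ 1.
Let N_k count ground terms of depth at most k. Each non-constant term of depth ≤ k is some function symbol applied to depth-≤(k−1) arguments, giving N_k = 4 + N_{k-1}.
N_0 = 4
N_1 = 4 + 4 = 8
Explicitly: c, d, a, b, g(c), g(d), g(a), g(b).
So |H| = 8.
A ground atom is a predicate applied to a tuple of terms from H, so the count is the sum over predicates of |H|^arity:
  r: 8^3 = 512;  p: 8
Total ground atoms: 512 + 8 = 520.

520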